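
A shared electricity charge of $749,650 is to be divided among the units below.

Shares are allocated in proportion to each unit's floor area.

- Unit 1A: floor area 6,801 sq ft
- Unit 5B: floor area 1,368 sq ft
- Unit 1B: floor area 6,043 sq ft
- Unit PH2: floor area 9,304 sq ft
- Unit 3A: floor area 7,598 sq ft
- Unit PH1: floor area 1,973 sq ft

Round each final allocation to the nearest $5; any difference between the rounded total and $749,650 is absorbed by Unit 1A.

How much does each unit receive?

Floor area total: 33,087.
Unrounded shares: Unit 1A 6,801/33,087 × $749,650 = 154,089.81; Unit 5B 1,368/33,087 × $749,650 = 30,994.69; Unit 1B 6,043/33,087 × $749,650 = 136,915.86; Unit PH2 9,304/33,087 × $749,650 = 210,800.12; Unit 3A 7,598/33,087 × $749,650 = 172,147.39; Unit PH1 1,973/33,087 × $749,650 = 44,702.13.
At nearest $5: Unit 1A $154,090; Unit 5B $30,995; Unit 1B $136,915; Unit PH2 $210,800; Unit 3A $172,145; Unit PH1 $44,700. Sum = $749,645.
Difference $749,650 − $749,645 = +$5 applied to Unit 1A: Unit 1A becomes $154,095.

Unit 1A: $154,095 · Unit 5B: $30,995 · Unit 1B: $136,915 · Unit PH2: $210,800 · Unit 3A: $172,145 · Unit PH1: $44,700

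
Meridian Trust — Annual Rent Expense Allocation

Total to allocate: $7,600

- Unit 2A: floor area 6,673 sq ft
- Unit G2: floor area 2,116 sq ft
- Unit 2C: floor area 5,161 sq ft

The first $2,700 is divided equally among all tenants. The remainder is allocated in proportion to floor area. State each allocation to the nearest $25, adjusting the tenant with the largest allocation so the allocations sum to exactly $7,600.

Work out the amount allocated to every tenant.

Unit 2A: $3,225; Unit G2: $1,650; Unit 2C: $2,725

Equal tier: $2,700 ÷ 3 = $900 apiece.
Remainder $4,900 by floor area (total 13,950): Unit 2A 2,343.92 → $2,350; Unit G2 743.25 → $750; Unit 2C 1,812.82 → $1,825.
Rounding difference −$25 on remainder applied to Unit 2A.
Totals: Unit 2A $900 + $2,325 = $3,225; Unit G2 $900 + $750 = $1,650; Unit 2C $900 + $1,825 = $2,725.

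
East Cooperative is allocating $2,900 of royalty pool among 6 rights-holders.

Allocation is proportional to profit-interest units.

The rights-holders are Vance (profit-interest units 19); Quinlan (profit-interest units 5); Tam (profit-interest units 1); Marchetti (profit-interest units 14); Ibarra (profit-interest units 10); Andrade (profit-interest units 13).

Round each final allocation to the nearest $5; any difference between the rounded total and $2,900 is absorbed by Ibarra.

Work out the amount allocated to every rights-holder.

Vance: $890 | Quinlan: $235 | Tam: $45 | Marchetti: $655 | Ibarra: $465 | Andrade: $610

Total profit-interest units = 62.
Proportional shares: Vance 19/62 × $2,900 = 888.71; Quinlan 5/62 × $2,900 = 233.87; Tam 1/62 × $2,900 = 46.77; Marchetti 14/62 × $2,900 = 654.84; Ibarra 10/62 × $2,900 = 467.74; Andrade 13/62 × $2,900 = 608.06.
After rounding ($5): Vance $890; Quinlan $235; Tam $45; Marchetti $655; Ibarra $470; Andrade $610. Sum = $2,905.
Difference $2,900 − $2,905 = −$5 applied to Ibarra: Ibarra becomes $465.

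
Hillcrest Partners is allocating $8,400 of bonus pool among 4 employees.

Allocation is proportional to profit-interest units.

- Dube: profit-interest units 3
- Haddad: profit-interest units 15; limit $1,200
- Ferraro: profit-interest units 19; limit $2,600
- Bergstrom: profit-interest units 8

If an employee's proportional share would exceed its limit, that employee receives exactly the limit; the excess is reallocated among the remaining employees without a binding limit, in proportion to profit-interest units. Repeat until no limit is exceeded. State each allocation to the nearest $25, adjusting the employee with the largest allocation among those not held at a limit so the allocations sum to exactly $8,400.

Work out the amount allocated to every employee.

Profit-interest units total: 45.
Unconstrained shares: Dube 560.00; Haddad 2,800.00; Ferraro 3,546.67; Bergstrom 1,493.33.
Capped: Haddad ($1,200), Ferraro ($2,600); balance $4,600 reallocated over remaining profit-interest units 11.
Shares after redistribution: Dube 1,254.55 → $1,250; Bergstrom 3,345.45 → $3,350.

Dube: $1,250 · Haddad: $1,200 · Ferraro: $2,600 · Bergstrom: $3,350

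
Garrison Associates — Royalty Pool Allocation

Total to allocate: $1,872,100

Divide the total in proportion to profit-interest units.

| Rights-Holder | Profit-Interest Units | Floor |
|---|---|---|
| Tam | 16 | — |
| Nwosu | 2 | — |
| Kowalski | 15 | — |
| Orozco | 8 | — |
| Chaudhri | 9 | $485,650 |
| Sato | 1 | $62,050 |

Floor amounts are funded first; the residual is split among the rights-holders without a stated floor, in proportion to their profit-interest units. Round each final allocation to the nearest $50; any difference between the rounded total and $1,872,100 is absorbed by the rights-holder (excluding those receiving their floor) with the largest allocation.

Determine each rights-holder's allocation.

Tam: $516,850; Nwosu: $64,600; Kowalski: $484,550; Orozco: $258,400; Chaudhri: $485,650; Sato: $62,050

Fund the minimums — Chaudhri $485,650; Sato $62,050. Remaining pool $1,324,400.
Remaining pool split over remaining profit-interest units 41: Tam 516,839.02 → $516,850; Nwosu 64,604.88 → $64,600; Kowalski 484,536.59 → $484,550; Orozco 258,419.51 → $258,400.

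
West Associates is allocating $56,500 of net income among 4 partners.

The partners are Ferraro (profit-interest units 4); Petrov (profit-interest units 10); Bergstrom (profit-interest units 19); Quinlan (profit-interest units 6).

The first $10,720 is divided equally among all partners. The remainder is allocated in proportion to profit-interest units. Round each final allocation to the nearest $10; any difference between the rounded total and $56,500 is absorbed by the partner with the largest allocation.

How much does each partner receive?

Ferraro: $7,380 | Petrov: $14,420 | Bergstrom: $24,980 | Quinlan: $9,720

Equal tier: $10,720 ÷ 4 = $2,680 apiece.
Remainder $45,780 by profit-interest units (total 39): Ferraro 4,695.38 → $4,700; Petrov 11,738.46 → $11,740; Bergstrom 22,303.08 → $22,300; Quinlan 7,043.08 → $7,040.
Totals: Ferraro $2,680 + $4,700 = $7,380; Petrov $2,680 + $11,740 = $14,420; Bergstrom $2,680 + $22,300 = $24,980; Quinlan $2,680 + $7,040 = $9,720.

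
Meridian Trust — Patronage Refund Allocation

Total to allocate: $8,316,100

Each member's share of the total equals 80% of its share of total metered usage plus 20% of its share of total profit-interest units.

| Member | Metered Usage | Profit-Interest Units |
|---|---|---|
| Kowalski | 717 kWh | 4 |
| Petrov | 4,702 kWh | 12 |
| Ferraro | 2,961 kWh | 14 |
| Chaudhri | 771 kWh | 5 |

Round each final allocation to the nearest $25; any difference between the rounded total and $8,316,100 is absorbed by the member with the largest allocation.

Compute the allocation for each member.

Totals — metered usage 9,151, profit-interest units 35.
Blended shares (80% metered usage + 20% profit-interest units): Kowalski 0.0855; Petrov 0.4796; Ferraro 0.3389; Chaudhri 0.0960.
Proportional shares: Kowalski 711,349.36; Petrov 3,988,653.78; Ferraro 2,817,968.33; Chaudhri 798,128.54.
After rounding ($25): Kowalski $711,350; Petrov $3,988,650; Ferraro $2,817,975; Chaudhri $798,125. Sum = $8,316,100.
No rounding difference to absorb.

Kowalski: $711,350 | Petrov: $3,988,650 | Ferraro: $2,817,975 | Chaudhri: $798,125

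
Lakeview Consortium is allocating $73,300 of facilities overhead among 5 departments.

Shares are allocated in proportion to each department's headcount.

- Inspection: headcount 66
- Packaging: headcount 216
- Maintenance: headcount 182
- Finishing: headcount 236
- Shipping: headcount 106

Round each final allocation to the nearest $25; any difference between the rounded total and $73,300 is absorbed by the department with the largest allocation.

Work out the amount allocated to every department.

Inspection: $6,000 | Packaging: $19,650 | Maintenance: $16,550 | Finishing: $21,450 | Shipping: $9,650

Total headcount = 806.
Unrounded shares: Inspection 66/806 × $73,300 = 6,002.23; Packaging 216/806 × $73,300 = 19,643.67; Maintenance 182/806 × $73,300 = 16,551.61; Finishing 236/806 × $73,300 = 21,462.53; Shipping 106/806 × $73,300 = 9,639.95.
At nearest $25: Inspection $6,000; Packaging $19,650; Maintenance $16,550; Finishing $21,475; Shipping $9,650. Sum = $73,325.
Difference $73,300 − $73,325 = −$25 applied to largest allocation (Finishing): Finishing becomes $21,450.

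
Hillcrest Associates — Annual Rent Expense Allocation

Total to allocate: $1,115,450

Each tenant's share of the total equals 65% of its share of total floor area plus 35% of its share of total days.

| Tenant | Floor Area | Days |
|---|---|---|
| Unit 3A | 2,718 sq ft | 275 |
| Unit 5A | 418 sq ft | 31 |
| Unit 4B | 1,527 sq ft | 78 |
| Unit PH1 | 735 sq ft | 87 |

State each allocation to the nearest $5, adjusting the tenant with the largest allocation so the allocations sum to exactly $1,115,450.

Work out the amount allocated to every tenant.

Floor area total 5,398; days total 471.
Combined weights (65% floor area + 35% days): Unit 3A 0.5316; Unit 5A 0.0734; Unit 4B 0.2418; Unit PH1 0.1532.
Pro-rata amounts: Unit 3A 593,018.20; Unit 5A 81,840.06; Unit 4B 269,755.34; Unit PH1 170,836.39.
After rounding ($5): Unit 3A $593,020; Unit 5A $81,840; Unit 4B $269,755; Unit PH1 $170,835. Sum = $1,115,450.
Rounded total matches; no reconciliation needed.

Unit 3A: $593,020 · Unit 5A: $81,840 · Unit 4B: $269,755 · Unit PH1: $170,835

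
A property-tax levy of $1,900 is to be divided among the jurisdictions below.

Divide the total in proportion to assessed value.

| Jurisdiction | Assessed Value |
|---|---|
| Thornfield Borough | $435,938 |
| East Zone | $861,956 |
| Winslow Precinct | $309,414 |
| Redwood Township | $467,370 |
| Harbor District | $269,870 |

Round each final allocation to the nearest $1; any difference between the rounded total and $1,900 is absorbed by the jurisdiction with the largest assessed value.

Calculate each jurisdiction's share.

Assessed value total: 2,344,548.
Proportional shares: Thornfield Borough 435,938/2,344,548 × $1,900 = 353.28; East Zone 861,956/2,344,548 × $1,900 = 698.52; Winslow Precinct 309,414/2,344,548 × $1,900 = 250.75; Redwood Township 467,370/2,344,548 × $1,900 = 378.75; Harbor District 269,870/2,344,548 × $1,900 = 218.70.
Rounded to nearest $1: Thornfield Borough $353; East Zone $699; Winslow Precinct $251; Redwood Township $379; Harbor District $219. Sum = $1,901.
Difference $1,900 − $1,901 = −$1 applied to largest assessed value (East Zone): East Zone becomes $698.

Thornfield Borough: $353; East Zone: $698; Winslow Precinct: $251; Redwood Township: $379; Harbor District: $219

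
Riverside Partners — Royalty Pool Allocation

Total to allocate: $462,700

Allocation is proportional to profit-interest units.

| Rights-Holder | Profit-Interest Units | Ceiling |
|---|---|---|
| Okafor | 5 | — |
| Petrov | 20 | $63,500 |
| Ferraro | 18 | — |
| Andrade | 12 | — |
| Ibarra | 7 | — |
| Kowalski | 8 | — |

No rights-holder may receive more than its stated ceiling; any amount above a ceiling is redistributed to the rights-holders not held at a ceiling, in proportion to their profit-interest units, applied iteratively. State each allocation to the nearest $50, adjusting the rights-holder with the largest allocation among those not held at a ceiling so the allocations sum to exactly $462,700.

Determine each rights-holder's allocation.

Okafor: $39,900 | Petrov: $63,500 | Ferraro: $143,750 | Andrade: $95,800 | Ibarra: $55,900 | Kowalski: $63,850

Total profit-interest units = 70.
Unconstrained shares: Okafor 33,050.00; Petrov 132,200.00; Ferraro 118,980.00; Andrade 79,320.00; Ibarra 46,270.00; Kowalski 52,880.00.
Held at cap: Petrov ($63,500); remaining pool $399,200 reallocated over remaining profit-interest units 50.
Shares after redistribution: Okafor 39,920.00 → $39,900; Ferraro 143,712.00 → $143,700; Andrade 95,808.00 → $95,800; Ibarra 55,888.00 → $55,900; Kowalski 63,872.00 → $63,850.
Rounding difference +$50 applied to Ferraro → $143,750.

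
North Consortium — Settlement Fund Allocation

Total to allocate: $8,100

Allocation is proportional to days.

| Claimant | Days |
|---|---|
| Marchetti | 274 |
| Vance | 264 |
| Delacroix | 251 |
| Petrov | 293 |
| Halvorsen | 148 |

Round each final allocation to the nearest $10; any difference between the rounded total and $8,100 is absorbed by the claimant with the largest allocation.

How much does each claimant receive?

Marchetti: $1,800 · Vance: $1,740 · Delacroix: $1,650 · Petrov: $1,940 · Halvorsen: $970

Total days = 1,230.
Proportional shares: Marchetti 274/1,230 × $8,100 = 1,804.39; Vance 264/1,230 × $8,100 = 1,738.54; Delacroix 251/1,230 × $8,100 = 1,652.93; Petrov 293/1,230 × $8,100 = 1,929.51; Halvorsen 148/1,230 × $8,100 = 974.63.
Rounded to nearest $10: Marchetti $1,800; Vance $1,740; Delacroix $1,650; Petrov $1,930; Halvorsen $970. Sum = $8,090.
Difference $8,100 − $8,090 = +$10 applied to largest allocation (Petrov): Petrov becomes $1,940.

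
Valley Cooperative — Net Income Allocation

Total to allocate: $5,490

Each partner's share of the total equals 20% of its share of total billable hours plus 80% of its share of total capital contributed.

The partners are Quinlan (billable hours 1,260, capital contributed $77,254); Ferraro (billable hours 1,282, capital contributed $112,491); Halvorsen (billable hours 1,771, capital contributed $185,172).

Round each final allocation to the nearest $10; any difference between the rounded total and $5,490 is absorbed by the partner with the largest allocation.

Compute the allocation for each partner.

Quinlan: $1,230; Ferraro: $1,640; Halvorsen: $2,620

Billable hours total 4,313; capital contributed total 374,917.
Composite weights (20% billable hours + 80% capital contributed): Quinlan 0.2233; Ferraro 0.2995; Halvorsen 0.4772.
Proportional shares: Quinlan 1,225.77; Ferraro 1,644.16; Halvorsen 2,620.07.
At nearest $10: Quinlan $1,230; Ferraro $1,640; Halvorsen $2,620. Sum = $5,490.
No rounding difference to absorb.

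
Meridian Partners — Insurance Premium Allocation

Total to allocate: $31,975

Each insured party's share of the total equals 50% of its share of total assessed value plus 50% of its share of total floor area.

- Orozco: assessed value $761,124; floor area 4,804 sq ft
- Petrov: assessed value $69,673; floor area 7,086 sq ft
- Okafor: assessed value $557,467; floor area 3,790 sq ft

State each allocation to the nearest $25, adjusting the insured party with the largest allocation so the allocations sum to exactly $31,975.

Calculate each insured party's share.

Orozco: $13,675; Petrov: $8,025; Okafor: $10,275

Totals — assessed value 1,388,264, floor area 15,680.
Blended shares (50% assessed value + 50% floor area): Orozco 0.4273; Petrov 0.2511; Okafor 0.3216.
Pro-rata amounts: Orozco 13,663.45; Petrov 8,027.33; Okafor 10,284.22.
At nearest $25: Orozco $13,675; Petrov $8,025; Okafor $10,275. Sum = $31,975.
Sum already equals the total — no adjustment.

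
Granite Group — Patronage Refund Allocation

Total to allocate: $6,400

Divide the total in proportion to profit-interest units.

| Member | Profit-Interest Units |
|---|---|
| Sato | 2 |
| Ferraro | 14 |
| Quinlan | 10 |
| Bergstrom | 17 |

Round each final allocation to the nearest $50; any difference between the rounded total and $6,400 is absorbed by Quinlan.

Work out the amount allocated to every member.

Sum of profit-interest units: 43.
Proportional shares: Sato 2/43 × $6,400 = 297.67; Ferraro 14/43 × $6,400 = 2,083.72; Quinlan 10/43 × $6,400 = 1,488.37; Bergstrom 17/43 × $6,400 = 2,530.23.
Rounded to nearest $50: Sato $300; Ferraro $2,100; Quinlan $1,500; Bergstrom $2,550. Sum = $6,450.
Difference $6,400 − $6,450 = −$50 applied to Quinlan: Quinlan becomes $1,450.

Sato: $300 | Ferraro: $2,100 | Quinlan: $1,450 | Bergstrom: $2,550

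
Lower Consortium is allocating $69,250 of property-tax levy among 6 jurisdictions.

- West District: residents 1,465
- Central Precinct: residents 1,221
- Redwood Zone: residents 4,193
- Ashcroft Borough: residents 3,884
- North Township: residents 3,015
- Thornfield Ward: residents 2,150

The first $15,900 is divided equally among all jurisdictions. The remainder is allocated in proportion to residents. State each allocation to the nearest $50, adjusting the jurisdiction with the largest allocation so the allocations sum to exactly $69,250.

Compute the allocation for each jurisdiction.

West District: $7,550 | Central Precinct: $6,750 | Redwood Zone: $16,700 | Ashcroft Borough: $15,650 | North Township: $12,750 | Thornfield Ward: $9,850

Equal tier: $15,900 ÷ 6 = $2,650 apiece.
Remainder $53,350 by residents (total 15,928): West District 4,906.94 → $4,900; Central Precinct 4,089.68 → $4,100; Redwood Zone 14,044.23 → $14,050; Ashcroft Borough 13,009.25 → $13,000; North Township 10,098.58 → $10,100; Thornfield Ward 7,201.31 → $7,200.
Totals: West District $2,650 + $4,900 = $7,550; Central Precinct $2,650 + $4,100 = $6,750; Redwood Zone $2,650 + $14,050 = $16,700; Ashcroft Borough $2,650 + $13,000 = $15,650; North Township $2,650 + $10,100 = $12,750; Thornfield Ward $2,650 + $7,200 = $9,850.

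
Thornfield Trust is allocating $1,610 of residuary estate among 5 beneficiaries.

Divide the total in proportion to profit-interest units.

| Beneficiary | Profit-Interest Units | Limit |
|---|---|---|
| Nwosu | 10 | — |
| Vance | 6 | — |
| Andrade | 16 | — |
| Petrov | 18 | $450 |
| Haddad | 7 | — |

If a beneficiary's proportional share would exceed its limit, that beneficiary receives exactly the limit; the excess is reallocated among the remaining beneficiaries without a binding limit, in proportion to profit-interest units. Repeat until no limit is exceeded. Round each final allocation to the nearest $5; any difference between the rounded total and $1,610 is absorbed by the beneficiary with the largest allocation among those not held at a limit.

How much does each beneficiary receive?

Nwosu: $295 · Vance: $180 · Andrade: $475 · Petrov: $450 · Haddad: $210

Total profit-interest units = 57.
Proportional shares (ignoring caps): Nwosu 282.46; Vance 169.47; Andrade 451.93; Petrov 508.42; Haddad 197.72.
Held at cap: Petrov ($450); balance $1,160 reallocated over remaining profit-interest units 39.
Remaining shares: Nwosu 297.44 → $295; Vance 178.46 → $180; Andrade 475.90 → $475; Haddad 208.21 → $210.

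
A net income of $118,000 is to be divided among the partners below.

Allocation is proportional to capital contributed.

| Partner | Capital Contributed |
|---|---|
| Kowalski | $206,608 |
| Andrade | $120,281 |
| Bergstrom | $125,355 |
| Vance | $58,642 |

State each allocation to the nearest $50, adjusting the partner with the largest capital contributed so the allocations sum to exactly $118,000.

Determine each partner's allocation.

Kowalski: $47,700 · Andrade: $27,800 · Bergstrom: $28,950 · Vance: $13,550

Combined capital contributed = 206,608 + 120,281 + 125,355 + 58,642 = 510,886.
Raw shares: Kowalski 47,720.52; Andrade 27,781.46; Bergstrom 28,953.41; Vance 13,544.62.
At nearest $50: Kowalski $47,700; Andrade $27,800; Bergstrom $28,950; Vance $13,550. Sum = $118,000.
Sum already equals the total — no adjustment.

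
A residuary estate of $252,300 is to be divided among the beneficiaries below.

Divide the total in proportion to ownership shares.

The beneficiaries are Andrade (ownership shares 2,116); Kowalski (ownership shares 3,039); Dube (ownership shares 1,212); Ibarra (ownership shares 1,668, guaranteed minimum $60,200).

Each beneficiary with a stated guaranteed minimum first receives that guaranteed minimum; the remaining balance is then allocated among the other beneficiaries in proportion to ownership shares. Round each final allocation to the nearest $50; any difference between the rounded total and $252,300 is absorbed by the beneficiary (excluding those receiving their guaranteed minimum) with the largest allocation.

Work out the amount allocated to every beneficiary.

Andrade: $63,850 · Kowalski: $91,700 · Dube: $36,550 · Ibarra: $60,200

Fund the minimums — Ibarra $60,200. Remaining pool $192,100.
Remaining pool split over remaining ownership shares 6,367: Andrade 63,842.25 → $63,850; Kowalski 91,690.26 → $91,700; Dube 36,567.49 → $36,550.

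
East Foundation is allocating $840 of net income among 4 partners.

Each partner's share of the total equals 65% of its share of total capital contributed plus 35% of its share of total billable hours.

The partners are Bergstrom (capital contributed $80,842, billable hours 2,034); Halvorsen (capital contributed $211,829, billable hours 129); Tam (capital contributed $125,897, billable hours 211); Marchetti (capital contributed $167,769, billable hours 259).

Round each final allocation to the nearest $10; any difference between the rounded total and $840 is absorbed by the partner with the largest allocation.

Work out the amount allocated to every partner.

Capital contributed total 586,337; billable hours total 2,633.
Composite weights (65% capital contributed + 35% billable hours): Bergstrom 0.3600; Halvorsen 0.2520; Tam 0.1676; Marchetti 0.2204.
Proportional shares: Bergstrom 302.40; Halvorsen 211.66; Tam 140.80; Marchetti 185.15.
After rounding ($10): Bergstrom $300; Halvorsen $210; Tam $140; Marchetti $190. Sum = $840.
No rounding difference to absorb.

Bergstrom: $300 | Halvorsen: $210 | Tam: $140 | Marchetti: $190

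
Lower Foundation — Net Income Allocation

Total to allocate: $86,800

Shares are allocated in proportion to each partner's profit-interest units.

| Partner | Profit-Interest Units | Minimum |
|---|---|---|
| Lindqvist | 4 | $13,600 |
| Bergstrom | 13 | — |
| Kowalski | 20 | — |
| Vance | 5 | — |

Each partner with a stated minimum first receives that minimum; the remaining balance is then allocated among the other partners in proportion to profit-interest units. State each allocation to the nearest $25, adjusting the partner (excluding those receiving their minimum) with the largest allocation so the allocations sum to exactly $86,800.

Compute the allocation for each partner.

Fund the minimums — Lindqvist $13,600. Residual $73,200.
Residual split over remaining profit-interest units 38: Bergstrom 25,042.11 → $25,050; Kowalski 38,526.32 → $38,525; Vance 9,631.58 → $9,625.

Lindqvist: $13,600; Bergstrom: $25,050; Kowalski: $38,525; Vance: $9,625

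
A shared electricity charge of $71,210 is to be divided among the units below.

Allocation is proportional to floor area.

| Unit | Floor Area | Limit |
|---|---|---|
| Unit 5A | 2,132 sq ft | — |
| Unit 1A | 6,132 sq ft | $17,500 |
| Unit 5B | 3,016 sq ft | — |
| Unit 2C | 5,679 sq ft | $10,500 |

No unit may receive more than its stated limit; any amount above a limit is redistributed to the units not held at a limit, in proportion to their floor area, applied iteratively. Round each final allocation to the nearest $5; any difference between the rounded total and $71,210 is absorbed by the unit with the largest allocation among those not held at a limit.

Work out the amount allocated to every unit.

Unit 5A: $17,895 · Unit 1A: $17,500 · Unit 5B: $25,315 · Unit 2C: $10,500

Combined floor area = 16,959.
Unconstrained shares: Unit 5A 8,952.16; Unit 1A 25,747.96; Unit 5B 12,664.03; Unit 2C 23,845.84.
Cap binds for Unit 1A ($17,500), Unit 2C ($10,500); balance $43,210 reallocated over remaining floor area 5,148.
Shares after redistribution: Unit 5A 17,895.05 → $17,895; Unit 5B 25,314.95 → $25,315.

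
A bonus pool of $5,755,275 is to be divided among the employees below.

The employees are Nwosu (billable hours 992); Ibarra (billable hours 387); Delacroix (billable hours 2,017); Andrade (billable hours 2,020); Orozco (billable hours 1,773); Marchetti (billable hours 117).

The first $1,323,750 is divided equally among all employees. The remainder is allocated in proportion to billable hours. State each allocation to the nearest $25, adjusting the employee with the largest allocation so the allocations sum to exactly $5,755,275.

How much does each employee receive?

$1,323,750 shared equally gives $220,625 per employee.
Remainder $4,431,525 by billable hours (total 7,306): Nwosu 601,707.20 → $601,700; Ibarra 234,738.59 → $234,750; Delacroix 1,223,430.87 → $1,223,425; Andrade 1,225,250.55 → $1,225,250; Orozco 1,075,430.31 → $1,075,425; Marchetti 70,967.48 → $70,975.
Totals: Nwosu $220,625 + $601,700 = $822,325; Ibarra $220,625 + $234,750 = $455,375; Delacroix $220,625 + $1,223,425 = $1,444,050; Andrade $220,625 + $1,225,250 = $1,445,875; Orozco $220,625 + $1,075,425 = $1,296,050; Marchetti $220,625 + $70,975 = $291,600.

Nwosu: $822,325 | Ibarra: $455,375 | Delacroix: $1,444,050 | Andrade: $1,445,875 | Orozco: $1,296,050 | Marchetti: $291,600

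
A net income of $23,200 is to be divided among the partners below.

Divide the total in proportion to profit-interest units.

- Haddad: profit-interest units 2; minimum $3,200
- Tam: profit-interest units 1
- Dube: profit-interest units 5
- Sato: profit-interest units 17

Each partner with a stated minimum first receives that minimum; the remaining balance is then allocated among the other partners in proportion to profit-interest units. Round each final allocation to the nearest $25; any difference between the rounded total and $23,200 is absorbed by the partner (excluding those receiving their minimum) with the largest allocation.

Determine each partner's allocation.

Fund the minimums — Haddad $3,200. Residual $20,000.
Residual split over remaining profit-interest units 23: Tam 869.57 → $875; Dube 4,347.83 → $4,350; Sato 14,782.61 → $14,775.

Haddad: $3,200 · Tam: $875 · Dube: $4,350 · Sato: $14,775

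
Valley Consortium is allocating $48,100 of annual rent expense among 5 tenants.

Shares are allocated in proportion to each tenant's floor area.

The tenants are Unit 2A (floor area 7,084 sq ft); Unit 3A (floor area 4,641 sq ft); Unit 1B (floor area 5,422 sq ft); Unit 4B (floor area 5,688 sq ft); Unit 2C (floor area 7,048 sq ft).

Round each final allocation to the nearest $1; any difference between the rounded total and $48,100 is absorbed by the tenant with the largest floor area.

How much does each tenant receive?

Floor area total: 29,883.
Unrounded shares: Unit 2A 7,084/29,883 × $48,100 = 11,402.48; Unit 3A 4,641/29,883 × $48,100 = 7,470.20; Unit 1B 5,422/29,883 × $48,100 = 8,727.31; Unit 4B 5,688/29,883 × $48,100 = 9,155.47; Unit 2C 7,048/29,883 × $48,100 = 11,344.54.
After rounding ($1): Unit 2A $11,402; Unit 3A $7,470; Unit 1B $8,727; Unit 4B $9,155; Unit 2C $11,345. Sum = $48,099.
Difference $48,100 − $48,099 = +$1 applied to largest floor area (Unit 2A): Unit 2A becomes $11,403.

Unit 2A: $11,403 · Unit 3A: $7,470 · Unit 1B: $8,727 · Unit 4B: $9,155 · Unit 2C: $11,345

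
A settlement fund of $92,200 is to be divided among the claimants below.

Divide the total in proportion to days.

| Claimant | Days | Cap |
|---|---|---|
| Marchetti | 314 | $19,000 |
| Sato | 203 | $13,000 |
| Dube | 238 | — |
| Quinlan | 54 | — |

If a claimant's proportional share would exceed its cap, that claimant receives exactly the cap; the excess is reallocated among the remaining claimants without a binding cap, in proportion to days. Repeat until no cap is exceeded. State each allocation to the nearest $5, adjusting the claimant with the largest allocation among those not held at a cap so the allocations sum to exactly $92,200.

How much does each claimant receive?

Marchetti: $19,000 | Sato: $13,000 | Dube: $49,065 | Quinlan: $11,135

Sum of days: 809.
Proportional shares (ignoring caps): Marchetti 35,785.91; Sato 23,135.48; Dube 27,124.35; Quinlan 6,154.26.
Capped: Marchetti ($19,000), Sato ($13,000); remaining pool $60,200 reallocated over remaining days 292.
Remaining shares: Dube 49,067.12 → $49,065; Quinlan 11,132.88 → $11,135.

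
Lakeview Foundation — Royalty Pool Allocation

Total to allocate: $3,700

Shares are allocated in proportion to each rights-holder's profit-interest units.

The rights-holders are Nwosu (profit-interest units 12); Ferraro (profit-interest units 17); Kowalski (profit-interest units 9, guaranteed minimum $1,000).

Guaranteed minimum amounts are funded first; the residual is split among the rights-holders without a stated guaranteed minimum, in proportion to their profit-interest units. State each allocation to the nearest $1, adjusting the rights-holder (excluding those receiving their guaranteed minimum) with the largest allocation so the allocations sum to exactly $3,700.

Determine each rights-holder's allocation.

Guaranteed amounts: Kowalski $1,000. Balance $2,700.
Balance split over remaining profit-interest units 29: Nwosu 1,117.24 → $1,117; Ferraro 1,582.76 → $1,583.

Nwosu: $1,117 | Ferraro: $1,583 | Kowalski: $1,000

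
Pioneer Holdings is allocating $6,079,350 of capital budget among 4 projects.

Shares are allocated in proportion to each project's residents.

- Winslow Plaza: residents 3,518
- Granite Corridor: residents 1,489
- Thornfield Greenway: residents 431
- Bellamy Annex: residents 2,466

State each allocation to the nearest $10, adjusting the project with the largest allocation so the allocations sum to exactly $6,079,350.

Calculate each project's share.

Sum of residents: 7,904.
Proportional shares: Winslow Plaza 3,518/7,904 × $6,079,350 = 2,705,864.54; Granite Corridor 1,489/7,904 × $6,079,350 = 1,145,262.16; Thornfield Greenway 431/7,904 × $6,079,350 = 331,503.02; Bellamy Annex 2,466/7,904 × $6,079,350 = 1,896,720.28.
After rounding ($10): Winslow Plaza $2,705,860; Granite Corridor $1,145,260; Thornfield Greenway $331,500; Bellamy Annex $1,896,720. Sum = $6,079,340.
Difference $6,079,350 − $6,079,340 = +$10 applied to largest allocation (Winslow Plaza): Winslow Plaza becomes $2,705,870.

Winslow Plaza: $2,705,870; Granite Corridor: $1,145,260; Thornfield Greenway: $331,500; Bellamy Annex: $1,896,720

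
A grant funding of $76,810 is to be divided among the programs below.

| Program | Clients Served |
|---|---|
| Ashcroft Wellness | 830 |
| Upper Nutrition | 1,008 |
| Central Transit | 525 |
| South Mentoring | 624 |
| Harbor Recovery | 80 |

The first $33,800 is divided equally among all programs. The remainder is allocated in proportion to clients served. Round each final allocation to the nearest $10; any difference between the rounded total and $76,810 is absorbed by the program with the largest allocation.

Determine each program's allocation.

Ashcroft Wellness: $18,400; Upper Nutrition: $20,900; Central Transit: $14,120; South Mentoring: $15,510; Harbor Recovery: $7,880

First tranche $33,800 split equally: $6,760 each.
Remainder $43,010 by clients served (total 3,067): Ashcroft Wellness 11,639.48 → $11,640; Upper Nutrition 14,135.66 → $14,140; Central Transit 7,362.32 → $7,360; South Mentoring 8,750.65 → $8,750; Harbor Recovery 1,121.88 → $1,120.
Totals: Ashcroft Wellness $6,760 + $11,640 = $18,400; Upper Nutrition $6,760 + $14,140 = $20,900; Central Transit $6,760 + $7,360 = $14,120; South Mentoring $6,760 + $8,750 = $15,510; Harbor Recovery $6,760 + $1,120 = $7,880.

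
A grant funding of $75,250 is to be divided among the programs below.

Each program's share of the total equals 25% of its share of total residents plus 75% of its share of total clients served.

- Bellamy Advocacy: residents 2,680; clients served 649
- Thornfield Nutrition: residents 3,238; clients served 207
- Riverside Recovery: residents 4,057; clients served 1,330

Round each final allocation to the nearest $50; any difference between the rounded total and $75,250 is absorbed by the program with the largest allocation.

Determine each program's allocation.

Bellamy Advocacy: $21,800 · Thornfield Nutrition: $11,450 · Riverside Recovery: $42,000

Totals — residents 9,975, clients served 2,186.
Combined weights (25% residents + 75% clients served): Bellamy Advocacy 0.2898; Thornfield Nutrition 0.1522; Riverside Recovery 0.5580.
Pro-rata amounts: Bellamy Advocacy 21,810.08; Thornfield Nutrition 11,451.02; Riverside Recovery 41,988.91.
After rounding ($50): Bellamy Advocacy $21,800; Thornfield Nutrition $11,450; Riverside Recovery $42,000. Sum = $75,250.
Sum already equals the total — no adjustment.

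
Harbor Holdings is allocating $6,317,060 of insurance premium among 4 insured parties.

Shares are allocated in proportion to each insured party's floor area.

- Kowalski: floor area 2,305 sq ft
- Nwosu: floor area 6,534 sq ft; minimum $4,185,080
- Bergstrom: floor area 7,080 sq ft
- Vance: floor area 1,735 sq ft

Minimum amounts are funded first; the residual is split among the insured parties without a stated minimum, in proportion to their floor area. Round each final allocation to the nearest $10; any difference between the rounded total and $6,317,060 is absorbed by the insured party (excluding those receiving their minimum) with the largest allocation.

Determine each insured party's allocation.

Kowalski: $441,930 | Nwosu: $4,185,080 | Bergstrom: $1,357,410 | Vance: $332,640

Fund the minimums — Nwosu $4,185,080. Residual $2,131,980.
Residual split over remaining floor area 11,120: Kowalski 441,925.71 → $441,930; Bergstrom 1,357,411.73 → $1,357,410; Vance 332,642.56 → $332,640.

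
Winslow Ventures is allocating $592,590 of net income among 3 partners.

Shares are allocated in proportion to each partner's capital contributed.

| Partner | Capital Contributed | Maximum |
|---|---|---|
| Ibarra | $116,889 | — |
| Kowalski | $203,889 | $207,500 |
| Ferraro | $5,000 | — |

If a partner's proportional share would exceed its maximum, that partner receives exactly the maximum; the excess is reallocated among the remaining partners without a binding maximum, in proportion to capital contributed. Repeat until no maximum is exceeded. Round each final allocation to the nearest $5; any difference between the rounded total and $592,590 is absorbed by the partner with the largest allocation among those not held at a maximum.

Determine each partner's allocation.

Ibarra: $369,295 · Kowalski: $207,500 · Ferraro: $15,795

Sum of capital contributed: 325,778.
Proportional shares (ignoring caps): Ibarra 212,621.03; Kowalski 370,873.98; Ferraro 9,095.00.
Held at cap: Kowalski ($207,500); balance $385,090 reallocated over remaining capital contributed 121,889.
Remaining shares: Ibarra 369,293.25 → $369,295; Ferraro 15,796.75 → $15,795.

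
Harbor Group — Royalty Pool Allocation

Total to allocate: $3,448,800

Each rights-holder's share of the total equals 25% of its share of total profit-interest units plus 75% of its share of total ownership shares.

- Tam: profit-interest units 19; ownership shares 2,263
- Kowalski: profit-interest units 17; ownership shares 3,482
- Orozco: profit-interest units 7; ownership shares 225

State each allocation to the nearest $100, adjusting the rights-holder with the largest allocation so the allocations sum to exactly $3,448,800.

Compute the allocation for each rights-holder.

Tam: $1,361,500 · Kowalski: $1,849,500 · Orozco: $237,800

Totals — profit-interest units 43, ownership shares 5,970.
Blended shares (25% profit-interest units + 75% ownership shares): Tam 0.3948; Kowalski 0.5363; Orozco 0.0690.
Raw shares: Tam 1,361,453.80; Kowalski 1,849,503.13; Orozco 237,843.06.
At nearest $100: Tam $1,361,500; Kowalski $1,849,500; Orozco $237,800. Sum = $3,448,800.
Rounded total matches; no reconciliation needed.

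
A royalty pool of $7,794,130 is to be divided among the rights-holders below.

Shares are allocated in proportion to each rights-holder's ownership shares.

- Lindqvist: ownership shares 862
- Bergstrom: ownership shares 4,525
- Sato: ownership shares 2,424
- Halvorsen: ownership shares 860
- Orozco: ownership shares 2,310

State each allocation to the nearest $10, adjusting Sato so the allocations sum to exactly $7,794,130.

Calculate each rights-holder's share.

Ownership shares total: 10,981.
Raw shares: Lindqvist 862/10,981 × $7,794,130 = 611,833.17; Bergstrom 4,525/10,981 × $7,794,130 = 3,211,769.26; Sato 2,424/10,981 × $7,794,130 = 1,720,514.63; Halvorsen 860/10,981 × $7,794,130 = 610,413.61; Orozco 2,310/10,981 × $7,794,130 = 1,639,599.34.
At nearest $10: Lindqvist $611,830; Bergstrom $3,211,770; Sato $1,720,510; Halvorsen $610,410; Orozco $1,639,600. Sum = $7,794,120.
Difference $7,794,130 − $7,794,120 = +$10 applied to Sato: Sato becomes $1,720,520.

Lindqvist: $611,830; Bergstrom: $3,211,770; Sato: $1,720,520; Halvorsen: $610,410; Orozco: $1,639,600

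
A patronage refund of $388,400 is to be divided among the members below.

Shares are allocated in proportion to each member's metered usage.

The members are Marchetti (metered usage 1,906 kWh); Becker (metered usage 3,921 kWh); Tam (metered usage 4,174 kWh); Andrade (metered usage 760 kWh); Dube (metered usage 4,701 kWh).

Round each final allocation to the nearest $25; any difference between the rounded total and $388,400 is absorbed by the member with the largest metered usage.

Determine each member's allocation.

Metered usage total: 1,906 + 3,921 + 4,174 + 760 + 4,701 = 15,462.
Raw shares: Marchetti 47,878.05; Becker 98,494.14; Tam 104,849.41; Andrade 19,090.93; Dube 118,087.47.
At nearest $25: Marchetti $47,875; Becker $98,500; Tam $104,850; Andrade $19,100; Dube $118,075. Sum = $388,400.
No rounding difference to absorb.

Marchetti: $47,875; Becker: $98,500; Tam: $104,850; Andrade: $19,100; Dube: $118,075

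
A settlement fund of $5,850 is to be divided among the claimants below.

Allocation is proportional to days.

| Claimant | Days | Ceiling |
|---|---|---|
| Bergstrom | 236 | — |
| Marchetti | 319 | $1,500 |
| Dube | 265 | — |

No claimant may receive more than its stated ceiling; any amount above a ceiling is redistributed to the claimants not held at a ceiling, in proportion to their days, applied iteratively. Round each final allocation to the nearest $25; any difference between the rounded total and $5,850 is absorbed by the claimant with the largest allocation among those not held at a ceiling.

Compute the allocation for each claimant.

Bergstrom: $2,050; Marchetti: $1,500; Dube: $2,300

Days total: 820.
Unconstrained shares: Bergstrom 1,683.66; Marchetti 2,275.79; Dube 1,890.55.
Held at cap: Marchetti ($1,500); balance $4,350 reallocated over remaining days 501.
Remaining shares: Bergstrom 2,049.10 → $2,050; Dube 2,300.90 → $2,300.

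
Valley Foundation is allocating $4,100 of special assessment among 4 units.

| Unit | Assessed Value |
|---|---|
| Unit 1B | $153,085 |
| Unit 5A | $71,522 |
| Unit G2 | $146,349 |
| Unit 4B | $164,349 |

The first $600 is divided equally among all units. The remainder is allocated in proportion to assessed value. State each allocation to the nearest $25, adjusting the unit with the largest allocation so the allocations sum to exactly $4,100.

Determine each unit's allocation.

$600 shared equally gives $150 per unit.
Remainder $3,500 by assessed value (total 535,305): Unit 1B 1,000.92 → $1,000; Unit 5A 467.63 → $475; Unit G2 956.88 → $950; Unit 4B 1,074.57 → $1,075.
Totals: Unit 1B $150 + $1,000 = $1,150; Unit 5A $150 + $475 = $625; Unit G2 $150 + $950 = $1,100; Unit 4B $150 + $1,075 = $1,225.

Unit 1B: $1,150 · Unit 5A: $625 · Unit G2: $1,100 · Unit 4B: $1,225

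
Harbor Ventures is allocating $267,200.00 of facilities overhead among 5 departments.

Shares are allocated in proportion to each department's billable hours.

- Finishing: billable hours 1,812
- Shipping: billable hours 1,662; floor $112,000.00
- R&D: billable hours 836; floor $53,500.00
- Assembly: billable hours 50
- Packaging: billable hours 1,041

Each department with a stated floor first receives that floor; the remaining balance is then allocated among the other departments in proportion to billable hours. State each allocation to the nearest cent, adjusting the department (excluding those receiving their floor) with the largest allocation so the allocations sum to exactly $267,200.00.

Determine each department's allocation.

Finishing: $63,479.29 · Shipping: $112,000.00 · R&D: $53,500.00 · Assembly: $1,751.64 · Packaging: $36,469.07

Guaranteed amounts: Shipping $112,000.00; R&D $53,500.00. Residual $101,700.00.
Residual split over remaining billable hours 2,903: Finishing 63,479.2973 → $63,479.30; Assembly 1,751.6362 → $1,751.64; Packaging 36,469.0665 → $36,469.07.
Rounding difference −$0.01 applied to Finishing → $63,479.29.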